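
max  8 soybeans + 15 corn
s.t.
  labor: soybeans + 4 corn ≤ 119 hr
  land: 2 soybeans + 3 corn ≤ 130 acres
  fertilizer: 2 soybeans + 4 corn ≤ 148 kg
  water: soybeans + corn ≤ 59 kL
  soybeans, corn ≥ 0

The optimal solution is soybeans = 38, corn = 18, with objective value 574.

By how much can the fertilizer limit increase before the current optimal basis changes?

3.6

Binding constraints: land, fertilizer. The basis is B = [[2,3],[2,4]] with det 2.
Per unit increase in fertilizer, x* moves by d = (-1.5, 1).
The basis stays optimal until labor becomes binding; allowable increase = 3.6 kg.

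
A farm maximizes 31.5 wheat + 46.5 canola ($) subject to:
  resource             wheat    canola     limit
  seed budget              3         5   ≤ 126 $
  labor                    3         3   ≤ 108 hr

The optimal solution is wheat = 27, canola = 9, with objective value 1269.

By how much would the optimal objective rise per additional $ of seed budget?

7.5

Both seed budget and labor are binding at x*.
Dual feasibility on the basic columns requires 3·y_seed budget + 3·y_labor = 31.5, 5·y_seed budget + 3·y_labor = 46.5.
Solving: y_seed budget = 7.5, y_labor = 3.
Shadow price of seed budget = 7.5.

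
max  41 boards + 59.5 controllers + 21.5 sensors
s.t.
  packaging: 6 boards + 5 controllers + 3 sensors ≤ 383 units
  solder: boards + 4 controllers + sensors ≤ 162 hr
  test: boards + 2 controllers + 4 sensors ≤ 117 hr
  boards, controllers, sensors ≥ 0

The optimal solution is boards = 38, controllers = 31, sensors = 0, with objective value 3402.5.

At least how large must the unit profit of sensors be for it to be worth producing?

24.5

At the optimum: packaging uses 383 of 383 (binding); solder uses 162 of 162 (binding); test uses 100 of 117 (slack = 17).
Since test is not tight, its dual is 0.
From A_Bᵀ y = c: 6·y_packaging + 1·y_solder = 41; 5·y_packaging + 4·y_solder = 59.5.
→ y_packaging = 5.5 and y_solder = 8.
sensors enters the basis when its profit ≥ yᵀa₃ = 5.5·3 + 8·1 = 24.5.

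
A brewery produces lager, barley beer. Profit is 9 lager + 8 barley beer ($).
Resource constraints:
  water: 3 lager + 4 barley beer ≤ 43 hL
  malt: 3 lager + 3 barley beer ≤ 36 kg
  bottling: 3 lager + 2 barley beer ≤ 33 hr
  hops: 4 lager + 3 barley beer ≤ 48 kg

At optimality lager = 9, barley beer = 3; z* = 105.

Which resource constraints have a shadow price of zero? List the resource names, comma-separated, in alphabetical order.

hops, water

water: 39/43 (slack 4)
malt: 36/36 (binding)
bottling: 33/33 (binding)
hops: 45/48 (slack 3)
By complementary slackness, a constraint with positive slack has shadow price 0 → hops, water.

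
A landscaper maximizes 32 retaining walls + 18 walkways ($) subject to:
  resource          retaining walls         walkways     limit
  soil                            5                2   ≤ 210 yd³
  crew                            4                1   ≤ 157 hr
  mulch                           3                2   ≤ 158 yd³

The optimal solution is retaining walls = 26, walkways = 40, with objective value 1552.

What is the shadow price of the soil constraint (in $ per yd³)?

2.5

At the optimum: soil uses 210 of 210 (binding); crew uses 144 of 157 (slack = 13); mulch uses 158 of 158 (binding).
By complementary slackness, y = 0 for the non-binding constraint.
Dual feasibility on the basic columns requires 5·y_soil + 3·y_mulch = 32, 2·y_soil + 2·y_mulch = 18.
Solving: y_soil = 2.5, y_mulch = 6.5.
Shadow price of soil = 2.5.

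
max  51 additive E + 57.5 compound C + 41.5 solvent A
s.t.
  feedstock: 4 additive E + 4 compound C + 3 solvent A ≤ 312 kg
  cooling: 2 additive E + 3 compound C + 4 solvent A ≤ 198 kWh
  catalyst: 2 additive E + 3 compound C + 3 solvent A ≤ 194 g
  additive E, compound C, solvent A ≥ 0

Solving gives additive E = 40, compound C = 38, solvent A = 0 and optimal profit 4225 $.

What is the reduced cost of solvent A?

-6.5

Check each constraint at x*: feedstock 312/312 (tight); cooling 194/198 (slack 4); catalyst 194/194 (tight).
Since cooling is not tight, its dual is 0.
From A_Bᵀ y = c: 4·y_feedstock + 2·y_catalyst = 51; 4·y_feedstock + 3·y_catalyst = 57.5.
Solving: y_feedstock = 9.5, y_catalyst = 6.5.
Reduced cost of solvent A: c₃ − yᵀa₃ = 41.5 − (9.5·3 + 6.5·3) = 41.5 − 48 = -6.5.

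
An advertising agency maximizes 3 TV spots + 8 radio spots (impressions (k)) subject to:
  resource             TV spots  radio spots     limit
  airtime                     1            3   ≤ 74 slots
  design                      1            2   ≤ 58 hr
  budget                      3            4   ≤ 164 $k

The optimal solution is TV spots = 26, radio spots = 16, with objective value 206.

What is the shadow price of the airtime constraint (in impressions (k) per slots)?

2

Check each constraint at x*: airtime 74/74 (tight); design 58/58 (tight); budget 142/164 (slack 22).
By complementary slackness, y = 0 for the non-binding constraint.
The binding rows give the dual system: 1·y_airtime + 1·y_design = 3 and 3·y_airtime + 2·y_design = 8.
Solving: y_airtime = 2, y_design = 1.
Shadow price of airtime = 2.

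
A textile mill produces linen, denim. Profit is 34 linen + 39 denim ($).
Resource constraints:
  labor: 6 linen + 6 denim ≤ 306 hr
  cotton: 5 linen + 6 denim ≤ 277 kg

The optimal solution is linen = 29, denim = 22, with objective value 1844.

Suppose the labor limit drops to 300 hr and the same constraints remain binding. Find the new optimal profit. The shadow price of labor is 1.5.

1835

Δb = -6, so new z* = 1844 + (1.5)·(-6) = 1844 − 9 = 1835.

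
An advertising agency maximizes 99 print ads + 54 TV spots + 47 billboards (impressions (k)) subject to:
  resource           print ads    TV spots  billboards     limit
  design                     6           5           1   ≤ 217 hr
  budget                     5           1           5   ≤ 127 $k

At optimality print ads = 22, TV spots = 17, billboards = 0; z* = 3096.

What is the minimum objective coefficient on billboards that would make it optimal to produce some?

Both design and budget are binding at x*.
Dual feasibility on the basic columns requires 6·y_design + 5·y_budget = 99, 5·y_design + 1·y_budget = 54.
This yields shadow prices y_design = 9, y_budget = 9.
billboards enters the basis when its profit ≥ yᵀa₃ = 9·1 + 9·5 = 54.

54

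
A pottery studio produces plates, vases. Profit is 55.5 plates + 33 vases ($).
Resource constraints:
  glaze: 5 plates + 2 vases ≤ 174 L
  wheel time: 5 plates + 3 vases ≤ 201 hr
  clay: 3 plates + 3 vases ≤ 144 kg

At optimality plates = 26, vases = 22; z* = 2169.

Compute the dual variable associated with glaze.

At the optimum: glaze uses 174 of 174 (binding); wheel time uses 196 of 201 (slack = 5); clay uses 144 of 144 (binding).
Slack constraints have shadow price 0 (complementary slackness).
The binding rows give the dual system: 5·y_glaze + 3·y_clay = 55.5 and 2·y_glaze + 3·y_clay = 33.
Solving: y_glaze = 7.5, y_clay = 6.
Shadow price of glaze = 7.5.

7.5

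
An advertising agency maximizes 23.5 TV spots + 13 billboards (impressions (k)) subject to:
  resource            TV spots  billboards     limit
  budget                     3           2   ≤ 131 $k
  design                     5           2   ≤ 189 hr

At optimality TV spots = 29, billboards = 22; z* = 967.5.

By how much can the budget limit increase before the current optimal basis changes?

58

Binding constraints: budget, design. The basis is B = [[3,2],[5,2]] with det -4.
Per unit increase in budget, x* moves by d = (-0.5, 1.25).
The basis stays optimal until TV spots reaches 0; allowable increase = 58 $k.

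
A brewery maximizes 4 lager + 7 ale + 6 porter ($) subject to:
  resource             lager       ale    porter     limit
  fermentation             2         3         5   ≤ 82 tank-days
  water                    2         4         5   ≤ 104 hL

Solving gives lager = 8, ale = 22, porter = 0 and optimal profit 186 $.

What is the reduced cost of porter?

-4

Both fermentation and water are binding at x*.
Dual feasibility on the basic columns requires 2·y_fermentation + 2·y_water = 4, 3·y_fermentation + 4·y_water = 7.
This yields shadow prices y_fermentation = 1, y_water = 1.
Reduced cost of porter: c₃ − yᵀa₃ = 6 − (1·5 + 1·5) = 6 − 10 = -4.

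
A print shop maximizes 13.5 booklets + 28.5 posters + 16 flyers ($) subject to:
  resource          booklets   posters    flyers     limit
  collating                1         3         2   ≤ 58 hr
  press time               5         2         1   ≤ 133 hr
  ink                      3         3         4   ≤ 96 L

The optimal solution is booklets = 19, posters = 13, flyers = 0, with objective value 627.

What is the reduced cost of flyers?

-7

Binding: collating and ink. Non-binding: press time (12 unused).
Since press time is not tight, its dual is 0.
Dual feasibility on the basic columns requires 1·y_collating + 3·y_ink = 13.5, 3·y_collating + 3·y_ink = 28.5.
This yields shadow prices y_collating = 7.5, y_ink = 2.
Reduced cost of flyers: c₃ − yᵀa₃ = 16 − (7.5·2 + 2·4) = 16 − 23 = -7.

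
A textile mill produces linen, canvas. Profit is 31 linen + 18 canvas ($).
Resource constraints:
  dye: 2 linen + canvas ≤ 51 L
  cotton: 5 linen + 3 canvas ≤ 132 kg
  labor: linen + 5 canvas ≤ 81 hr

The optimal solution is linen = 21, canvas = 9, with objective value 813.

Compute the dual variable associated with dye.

At the optimum: dye uses 51 of 51 (binding); cotton uses 132 of 132 (binding); labor uses 66 of 81 (slack = 15).
Slack constraints have shadow price 0 (complementary slackness).
Dual feasibility on the basic columns requires 2·y_dye + 5·y_cotton = 31, 1·y_dye + 3·y_cotton = 18.
→ y_dye = 3 and y_cotton = 5.
Shadow price of dye = 3.

3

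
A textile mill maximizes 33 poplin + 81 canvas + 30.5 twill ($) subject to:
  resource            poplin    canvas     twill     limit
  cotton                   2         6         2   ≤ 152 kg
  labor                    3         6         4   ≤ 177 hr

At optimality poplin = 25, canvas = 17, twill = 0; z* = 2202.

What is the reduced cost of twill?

-8.5

Check each constraint at x*: cotton 152/152 (tight); labor 177/177 (tight).
The binding rows give the dual system: 2·y_cotton + 3·y_labor = 33 and 6·y_cotton + 6·y_labor = 81.
Solving: y_cotton = 7.5, y_labor = 6.
Reduced cost of twill: c₃ − yᵀa₃ = 30.5 − (7.5·2 + 6·4) = 30.5 − 39 = -8.5.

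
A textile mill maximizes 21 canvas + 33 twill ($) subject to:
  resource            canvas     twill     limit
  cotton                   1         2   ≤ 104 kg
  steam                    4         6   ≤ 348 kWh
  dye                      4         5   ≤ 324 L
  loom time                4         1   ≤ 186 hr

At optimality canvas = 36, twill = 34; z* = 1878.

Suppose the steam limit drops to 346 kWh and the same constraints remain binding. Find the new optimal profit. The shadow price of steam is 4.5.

Δb = -2, so new z* = 1878 + (4.5)·(-2) = 1878 − 9 = 1869.

1869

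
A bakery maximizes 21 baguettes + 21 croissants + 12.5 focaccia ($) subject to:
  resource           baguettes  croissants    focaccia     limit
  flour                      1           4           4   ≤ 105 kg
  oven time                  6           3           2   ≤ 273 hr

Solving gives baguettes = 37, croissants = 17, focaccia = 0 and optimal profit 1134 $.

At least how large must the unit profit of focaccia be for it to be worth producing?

18

At the optimum: flour uses 105 of 105 (binding); oven time uses 273 of 273 (binding).
From A_Bᵀ y = c: 1·y_flour + 6·y_oven time = 21; 4·y_flour + 3·y_oven time = 21.
Solving: y_flour = 3, y_oven time = 3.
focaccia enters the basis when its profit ≥ yᵀa₃ = 3·4 + 3·2 = 18.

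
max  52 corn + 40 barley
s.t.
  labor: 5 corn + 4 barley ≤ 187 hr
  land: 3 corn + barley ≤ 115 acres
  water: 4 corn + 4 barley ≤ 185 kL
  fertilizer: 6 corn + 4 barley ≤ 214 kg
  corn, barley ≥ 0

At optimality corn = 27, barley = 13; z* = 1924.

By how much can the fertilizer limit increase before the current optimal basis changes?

10.4

Binding constraints: labor, fertilizer. The basis is B = [[5,4],[6,4]] with det -4.
Per unit increase in fertilizer, x* moves by d = (1, -1.25).
The basis stays optimal until barley reaches 0; allowable increase = 10.4 kg.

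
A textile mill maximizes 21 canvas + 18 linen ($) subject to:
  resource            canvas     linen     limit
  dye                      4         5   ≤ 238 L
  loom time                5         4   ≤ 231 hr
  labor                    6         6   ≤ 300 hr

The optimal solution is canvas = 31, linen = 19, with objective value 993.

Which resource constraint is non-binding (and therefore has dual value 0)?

dye

dye: 219/238 (slack 19)
loom time: 231/231 (binding)
labor: 300/300 (binding)
By complementary slackness, a constraint with positive slack has shadow price 0 → dye.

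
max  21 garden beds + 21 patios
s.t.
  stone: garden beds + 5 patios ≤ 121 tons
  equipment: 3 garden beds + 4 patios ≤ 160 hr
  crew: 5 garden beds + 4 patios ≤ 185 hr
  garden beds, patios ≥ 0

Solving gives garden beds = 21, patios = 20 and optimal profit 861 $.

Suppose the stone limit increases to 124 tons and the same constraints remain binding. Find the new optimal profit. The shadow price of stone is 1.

Δb = 3, so new z* = 861 + (1)·(3) = 861 + 3 = 864.

864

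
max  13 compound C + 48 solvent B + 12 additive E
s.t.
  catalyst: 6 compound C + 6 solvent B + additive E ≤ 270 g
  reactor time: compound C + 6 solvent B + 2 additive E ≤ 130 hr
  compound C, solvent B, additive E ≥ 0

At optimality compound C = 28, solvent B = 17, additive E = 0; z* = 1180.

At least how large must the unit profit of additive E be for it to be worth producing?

15

Both catalyst and reactor time are binding at x*.
Dual feasibility on the basic columns requires 6·y_catalyst + 1·y_reactor time = 13, 6·y_catalyst + 6·y_reactor time = 48.
Solving: y_catalyst = 1, y_reactor time = 7.
additive E enters the basis when its profit ≥ yᵀa₃ = 1·1 + 7·2 = 15.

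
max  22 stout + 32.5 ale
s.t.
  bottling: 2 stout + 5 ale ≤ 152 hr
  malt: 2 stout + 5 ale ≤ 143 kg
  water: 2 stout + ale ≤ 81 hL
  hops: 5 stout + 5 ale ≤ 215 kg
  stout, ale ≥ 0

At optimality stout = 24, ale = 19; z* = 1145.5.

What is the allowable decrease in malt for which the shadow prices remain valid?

42

Binding constraints: malt, hops. The basis is B = [[2,5],[5,5]] with det -15.
Per unit decrease in malt, x* moves by d = (0.3333, -0.3333).
The basis stays optimal until water becomes binding; allowable decrease = 42 kg.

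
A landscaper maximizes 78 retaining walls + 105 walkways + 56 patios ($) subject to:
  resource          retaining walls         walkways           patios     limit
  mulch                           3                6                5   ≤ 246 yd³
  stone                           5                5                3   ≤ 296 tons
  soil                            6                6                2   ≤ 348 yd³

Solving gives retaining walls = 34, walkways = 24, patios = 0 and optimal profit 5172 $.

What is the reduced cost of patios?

Binding: mulch and soil. Non-binding: stone (6 unused).
By complementary slackness, y = 0 for the non-binding constraint.
The binding rows give the dual system: 3·y_mulch + 6·y_soil = 78 and 6·y_mulch + 6·y_soil = 105.
→ y_mulch = 9 and y_soil = 8.5.
Reduced cost of patios: c₃ − yᵀa₃ = 56 − (9·5 + 8.5·2) = 56 − 62 = -6.

-6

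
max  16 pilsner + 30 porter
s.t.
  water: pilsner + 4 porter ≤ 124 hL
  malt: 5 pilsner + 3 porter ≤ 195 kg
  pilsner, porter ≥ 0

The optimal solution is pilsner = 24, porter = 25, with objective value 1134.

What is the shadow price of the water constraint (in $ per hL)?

6

Check each constraint at x*: water 124/124 (tight); malt 195/195 (tight).
Dual feasibility on the basic columns requires 1·y_water + 5·y_malt = 16, 4·y_water + 3·y_malt = 30.
This yields shadow prices y_water = 6, y_malt = 2.
Shadow price of water = 6.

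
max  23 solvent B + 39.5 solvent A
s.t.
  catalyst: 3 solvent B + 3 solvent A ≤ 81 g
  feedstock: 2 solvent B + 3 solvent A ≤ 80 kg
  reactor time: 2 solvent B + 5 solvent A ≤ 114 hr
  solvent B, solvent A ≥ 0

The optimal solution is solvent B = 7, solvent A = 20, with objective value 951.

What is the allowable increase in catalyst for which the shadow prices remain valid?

13.5

Binding constraints: catalyst, reactor time. The basis is B = [[3,3],[2,5]] with det 9.
Per unit increase in catalyst, x* moves by d = (0.5556, -0.2222).
The basis stays optimal until feedstock becomes binding; allowable increase = 13.5 g.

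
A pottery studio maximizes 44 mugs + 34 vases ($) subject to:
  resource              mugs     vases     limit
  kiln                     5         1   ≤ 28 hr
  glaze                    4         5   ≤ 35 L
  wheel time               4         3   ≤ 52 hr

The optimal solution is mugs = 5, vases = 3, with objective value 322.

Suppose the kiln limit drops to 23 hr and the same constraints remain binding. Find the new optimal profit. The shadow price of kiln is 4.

Δb = -5, so new z* = 322 + (4)·(-5) = 322 − 20 = 302.

302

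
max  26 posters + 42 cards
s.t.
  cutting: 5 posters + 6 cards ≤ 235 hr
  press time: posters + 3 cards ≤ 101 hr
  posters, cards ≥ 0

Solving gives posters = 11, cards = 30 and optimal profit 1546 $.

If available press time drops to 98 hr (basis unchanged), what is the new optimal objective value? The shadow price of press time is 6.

Δb = -3, so new z* = 1546 + (6)·(-3) = 1546 − 18 = 1528.

1528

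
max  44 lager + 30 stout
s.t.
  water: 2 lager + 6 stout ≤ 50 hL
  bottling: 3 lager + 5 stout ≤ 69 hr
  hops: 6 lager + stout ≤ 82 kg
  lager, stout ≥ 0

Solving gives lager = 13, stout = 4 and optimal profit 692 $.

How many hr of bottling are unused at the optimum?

10

bottling used = 3·13 + 5·4 = 59; slack = 69 − 59 = 10.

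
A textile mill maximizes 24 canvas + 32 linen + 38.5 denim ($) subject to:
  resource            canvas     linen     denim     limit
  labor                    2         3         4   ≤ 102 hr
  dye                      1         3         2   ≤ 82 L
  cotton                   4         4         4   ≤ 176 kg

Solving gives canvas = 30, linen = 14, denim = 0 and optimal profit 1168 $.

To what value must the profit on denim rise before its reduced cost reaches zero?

40

Check each constraint at x*: labor 102/102 (tight); dye 72/82 (slack 10); cotton 176/176 (tight).
Since dye is not tight, its dual is 0.
The binding rows give the dual system: 2·y_labor + 4·y_cotton = 24 and 3·y_labor + 4·y_cotton = 32.
→ y_labor = 8 and y_cotton = 2.
denim enters the basis when its profit ≥ yᵀa₃ = 8·4 + 2·4 = 40.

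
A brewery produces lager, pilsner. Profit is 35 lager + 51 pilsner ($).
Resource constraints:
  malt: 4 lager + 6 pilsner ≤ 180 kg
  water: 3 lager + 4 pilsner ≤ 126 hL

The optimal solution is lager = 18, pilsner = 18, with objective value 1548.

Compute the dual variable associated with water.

3

At the optimum: malt uses 180 of 180 (binding); water uses 126 of 126 (binding).
The binding rows give the dual system: 4·y_malt + 3·y_water = 35 and 6·y_malt + 4·y_water = 51.
Solving: y_malt = 6.5, y_water = 3.
Shadow price of water = 3.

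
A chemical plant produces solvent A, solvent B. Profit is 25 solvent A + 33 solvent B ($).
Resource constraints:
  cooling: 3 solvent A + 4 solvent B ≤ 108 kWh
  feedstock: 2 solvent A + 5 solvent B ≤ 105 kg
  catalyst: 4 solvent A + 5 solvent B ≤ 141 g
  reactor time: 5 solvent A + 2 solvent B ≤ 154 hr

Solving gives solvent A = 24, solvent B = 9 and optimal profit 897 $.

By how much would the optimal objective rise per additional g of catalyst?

1

At the optimum: cooling uses 108 of 108 (binding); feedstock uses 93 of 105 (slack = 12); catalyst uses 141 of 141 (binding); reactor time uses 138 of 154 (slack = 16).
Slack constraints have shadow price 0 (complementary slackness).
Dual feasibility on the basic columns requires 3·y_cooling + 4·y_catalyst = 25, 4·y_cooling + 5·y_catalyst = 33.
This yields shadow prices y_cooling = 7, y_catalyst = 1.
Shadow price of catalyst = 1.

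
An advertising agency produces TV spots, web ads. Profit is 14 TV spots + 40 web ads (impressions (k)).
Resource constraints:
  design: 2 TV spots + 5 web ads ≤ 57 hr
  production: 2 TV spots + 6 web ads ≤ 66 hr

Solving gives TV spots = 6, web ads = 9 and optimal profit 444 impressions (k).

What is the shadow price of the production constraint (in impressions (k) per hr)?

5

Check each constraint at x*: design 57/57 (tight); production 66/66 (tight).
Dual feasibility on the basic columns requires 2·y_design + 2·y_production = 14, 5·y_design + 6·y_production = 40.
This yields shadow prices y_design = 2, y_production = 5.
Shadow price of production = 5.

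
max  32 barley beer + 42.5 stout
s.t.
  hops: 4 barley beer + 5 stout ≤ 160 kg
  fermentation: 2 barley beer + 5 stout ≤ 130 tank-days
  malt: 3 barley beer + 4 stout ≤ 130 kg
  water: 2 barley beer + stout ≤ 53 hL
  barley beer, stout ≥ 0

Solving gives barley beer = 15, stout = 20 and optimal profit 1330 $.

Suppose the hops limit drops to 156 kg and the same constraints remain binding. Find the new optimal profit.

Binding: hops and fermentation. Non-binding: malt (5 unused), water (3 unused).
Since malt, water are not tight, their duals are 0.
Dual feasibility on the basic columns requires 4·y_hops + 2·y_fermentation = 32, 5·y_hops + 5·y_fermentation = 42.5.
This yields shadow prices y_hops = 7.5, y_fermentation = 1.
Δz = y_hops·Δb = 7.5 × (-4) = -30, so new z* = 1330 − 30 = 1300.

1300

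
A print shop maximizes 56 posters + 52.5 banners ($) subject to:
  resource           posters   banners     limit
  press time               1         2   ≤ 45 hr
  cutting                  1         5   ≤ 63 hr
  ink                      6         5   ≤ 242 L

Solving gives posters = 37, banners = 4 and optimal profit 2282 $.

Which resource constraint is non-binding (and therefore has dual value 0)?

cutting

press time: 45/45 (binding)
cutting: 57/63 (slack 6)
ink: 242/242 (binding)
By complementary slackness, a constraint with positive slack has shadow price 0 → cutting.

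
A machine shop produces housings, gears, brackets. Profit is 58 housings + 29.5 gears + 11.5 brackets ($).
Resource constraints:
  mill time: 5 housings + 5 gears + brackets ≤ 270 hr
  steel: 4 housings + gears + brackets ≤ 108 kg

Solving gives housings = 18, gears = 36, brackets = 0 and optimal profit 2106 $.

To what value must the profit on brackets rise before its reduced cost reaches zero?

13.5

Both mill time and steel are binding at x*.
From A_Bᵀ y = c: 5·y_mill time + 4·y_steel = 58; 5·y_mill time + 1·y_steel = 29.5.
This yields shadow prices y_mill time = 4, y_steel = 9.5.
brackets enters the basis when its profit ≥ yᵀa₃ = 4·1 + 9.5·1 = 13.5.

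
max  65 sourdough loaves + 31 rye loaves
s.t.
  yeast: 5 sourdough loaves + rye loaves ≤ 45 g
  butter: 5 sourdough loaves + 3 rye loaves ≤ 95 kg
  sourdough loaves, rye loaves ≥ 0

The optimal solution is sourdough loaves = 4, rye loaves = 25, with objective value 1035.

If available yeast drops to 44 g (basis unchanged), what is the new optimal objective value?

Both yeast and butter are binding at x*.
From A_Bᵀ y = c: 5·y_yeast + 5·y_butter = 65; 1·y_yeast + 3·y_butter = 31.
→ y_yeast = 4 and y_butter = 9.
Δz = y_yeast·Δb = 4 × (-1) = -4, so new z* = 1035 − 4 = 1031.

1031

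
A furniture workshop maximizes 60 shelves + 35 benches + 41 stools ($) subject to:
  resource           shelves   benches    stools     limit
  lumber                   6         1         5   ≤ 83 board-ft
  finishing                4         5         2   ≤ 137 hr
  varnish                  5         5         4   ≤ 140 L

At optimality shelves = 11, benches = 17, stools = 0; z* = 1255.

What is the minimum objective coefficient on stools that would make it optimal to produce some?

49

Binding: lumber and varnish. Non-binding: finishing (8 unused).
Slack constraints have shadow price 0 (complementary slackness).
The binding rows give the dual system: 6·y_lumber + 5·y_varnish = 60 and 1·y_lumber + 5·y_varnish = 35.
This yields shadow prices y_lumber = 5, y_varnish = 6.
stools enters the basis when its profit ≥ yᵀa₃ = 5·5 + 6·4 = 49.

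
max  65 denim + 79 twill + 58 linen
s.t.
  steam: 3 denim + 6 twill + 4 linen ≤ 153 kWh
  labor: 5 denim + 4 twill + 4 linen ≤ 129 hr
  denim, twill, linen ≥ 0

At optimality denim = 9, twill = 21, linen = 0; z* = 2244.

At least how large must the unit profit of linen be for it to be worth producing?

64

At the optimum: steam uses 153 of 153 (binding); labor uses 129 of 129 (binding).
From A_Bᵀ y = c: 3·y_steam + 5·y_labor = 65; 6·y_steam + 4·y_labor = 79.
→ y_steam = 7.5 and y_labor = 8.5.
linen enters the basis when its profit ≥ yᵀa₃ = 7.5·4 + 8.5·4 = 64.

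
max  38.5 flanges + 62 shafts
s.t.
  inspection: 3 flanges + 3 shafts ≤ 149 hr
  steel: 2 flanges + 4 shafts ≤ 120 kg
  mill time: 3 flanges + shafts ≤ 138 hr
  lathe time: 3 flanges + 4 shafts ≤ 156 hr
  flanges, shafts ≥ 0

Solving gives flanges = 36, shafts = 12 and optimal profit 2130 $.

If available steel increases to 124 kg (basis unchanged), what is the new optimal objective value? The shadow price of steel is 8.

2162

Δb = 4, so new z* = 2130 + (8)·(4) = 2130 + 32 = 2162.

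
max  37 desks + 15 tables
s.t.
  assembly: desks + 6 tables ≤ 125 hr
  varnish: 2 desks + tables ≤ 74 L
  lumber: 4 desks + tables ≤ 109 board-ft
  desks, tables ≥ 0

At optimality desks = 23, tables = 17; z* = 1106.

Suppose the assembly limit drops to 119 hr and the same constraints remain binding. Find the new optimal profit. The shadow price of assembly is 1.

Δb = -6, so new z* = 1106 + (1)·(-6) = 1106 − 6 = 1100.

1100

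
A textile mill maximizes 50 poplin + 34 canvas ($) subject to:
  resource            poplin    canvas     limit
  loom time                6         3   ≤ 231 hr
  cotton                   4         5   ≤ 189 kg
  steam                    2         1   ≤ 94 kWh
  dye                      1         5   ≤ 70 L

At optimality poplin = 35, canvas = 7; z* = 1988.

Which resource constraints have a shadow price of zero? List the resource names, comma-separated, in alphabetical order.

cotton, steam

loom time: 231/231 (binding)
cotton: 175/189 (slack 14)
steam: 77/94 (slack 17)
dye: 70/70 (binding)
By complementary slackness, a constraint with positive slack has shadow price 0 → cotton, steam.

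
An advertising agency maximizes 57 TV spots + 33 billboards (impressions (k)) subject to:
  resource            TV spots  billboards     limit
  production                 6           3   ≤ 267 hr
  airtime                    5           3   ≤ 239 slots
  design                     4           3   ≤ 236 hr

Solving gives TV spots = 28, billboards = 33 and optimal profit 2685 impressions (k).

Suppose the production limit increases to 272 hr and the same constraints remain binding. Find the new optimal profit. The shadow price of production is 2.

Δb = 5, so new z* = 2685 + (2)·(5) = 2685 + 10 = 2695.

2695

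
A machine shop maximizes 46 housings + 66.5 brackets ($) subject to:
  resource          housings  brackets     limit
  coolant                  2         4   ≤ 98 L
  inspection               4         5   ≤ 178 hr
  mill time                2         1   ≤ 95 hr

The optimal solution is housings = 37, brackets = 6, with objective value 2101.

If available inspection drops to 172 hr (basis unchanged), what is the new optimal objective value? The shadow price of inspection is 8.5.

Δb = -6, so new z* = 2101 + (8.5)·(-6) = 2101 − 51 = 2050.

2050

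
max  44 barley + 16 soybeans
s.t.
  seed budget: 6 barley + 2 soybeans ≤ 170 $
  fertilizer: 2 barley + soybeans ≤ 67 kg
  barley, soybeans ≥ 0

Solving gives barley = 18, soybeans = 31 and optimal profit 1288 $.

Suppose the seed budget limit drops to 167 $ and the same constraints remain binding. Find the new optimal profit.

1270

Check each constraint at x*: seed budget 170/170 (tight); fertilizer 67/67 (tight).
Dual feasibility on the basic columns requires 6·y_seed budget + 2·y_fertilizer = 44, 2·y_seed budget + 1·y_fertilizer = 16.
→ y_seed budget = 6 and y_fertilizer = 4.
Δz = y_seed budget·Δb = 6 × (-3) = -18, so new z* = 1288 − 18 = 1270.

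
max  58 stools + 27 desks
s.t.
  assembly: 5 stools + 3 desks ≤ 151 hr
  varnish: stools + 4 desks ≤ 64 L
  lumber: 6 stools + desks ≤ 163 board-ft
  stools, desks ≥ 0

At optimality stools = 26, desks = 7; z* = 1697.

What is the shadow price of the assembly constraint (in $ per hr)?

8

Check each constraint at x*: assembly 151/151 (tight); varnish 54/64 (slack 10); lumber 163/163 (tight).
By complementary slackness, y = 0 for the non-binding constraint.
From A_Bᵀ y = c: 5·y_assembly + 6·y_lumber = 58; 3·y_assembly + 1·y_lumber = 27.
Solving: y_assembly = 8, y_lumber = 3.
Shadow price of assembly = 8.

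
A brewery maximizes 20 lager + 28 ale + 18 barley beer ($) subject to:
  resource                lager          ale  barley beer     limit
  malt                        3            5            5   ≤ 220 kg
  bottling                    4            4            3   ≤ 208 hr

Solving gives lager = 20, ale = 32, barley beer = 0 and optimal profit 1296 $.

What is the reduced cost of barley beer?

Both malt and bottling are binding at x*.
From A_Bᵀ y = c: 3·y_malt + 4·y_bottling = 20; 5·y_malt + 4·y_bottling = 28.
Solving: y_malt = 4, y_bottling = 2.
Reduced cost of barley beer: c₃ − yᵀa₃ = 18 − (4·5 + 2·3) = 18 − 26 = -8.

-8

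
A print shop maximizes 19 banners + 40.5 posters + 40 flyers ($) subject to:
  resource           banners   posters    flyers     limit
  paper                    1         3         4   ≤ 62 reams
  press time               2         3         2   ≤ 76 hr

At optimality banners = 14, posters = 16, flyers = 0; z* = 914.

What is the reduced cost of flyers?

At the optimum: paper uses 62 of 62 (binding); press time uses 76 of 76 (binding).
The binding rows give the dual system: 1·y_paper + 2·y_press time = 19 and 3·y_paper + 3·y_press time = 40.5.
Solving: y_paper = 8, y_press time = 5.5.
Reduced cost of flyers: c₃ − yᵀa₃ = 40 − (8·4 + 5.5·2) = 40 − 43 = -3.

-3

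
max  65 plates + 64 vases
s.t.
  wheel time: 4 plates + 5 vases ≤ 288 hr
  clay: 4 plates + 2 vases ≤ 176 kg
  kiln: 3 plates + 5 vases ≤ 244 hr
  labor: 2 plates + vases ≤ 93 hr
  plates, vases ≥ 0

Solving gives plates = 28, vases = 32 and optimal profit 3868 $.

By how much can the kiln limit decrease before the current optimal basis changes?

112

Binding constraints: clay, kiln. The basis is B = [[4,2],[3,5]] with det 14.
Per unit decrease in kiln, x* moves by d = (0.1429, -0.2857).
The basis stays optimal until vases reaches 0; allowable decrease = 112 hr.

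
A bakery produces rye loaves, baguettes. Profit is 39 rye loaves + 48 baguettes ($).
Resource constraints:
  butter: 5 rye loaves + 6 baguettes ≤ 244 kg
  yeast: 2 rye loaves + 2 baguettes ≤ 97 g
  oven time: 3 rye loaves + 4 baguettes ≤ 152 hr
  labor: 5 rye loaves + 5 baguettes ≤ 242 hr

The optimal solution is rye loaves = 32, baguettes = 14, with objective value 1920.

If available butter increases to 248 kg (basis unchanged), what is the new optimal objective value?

1944

At the optimum: butter uses 244 of 244 (binding); yeast uses 92 of 97 (slack = 5); oven time uses 152 of 152 (binding); labor uses 230 of 242 (slack = 12).
Slack constraints have shadow price 0 (complementary slackness).
The binding rows give the dual system: 5·y_butter + 3·y_oven time = 39 and 6·y_butter + 4·y_oven time = 48.
This yields shadow prices y_butter = 6, y_oven time = 3.
Δz = y_butter·Δb = 6 × (4) = 24, so new z* = 1920 + 24 = 1944.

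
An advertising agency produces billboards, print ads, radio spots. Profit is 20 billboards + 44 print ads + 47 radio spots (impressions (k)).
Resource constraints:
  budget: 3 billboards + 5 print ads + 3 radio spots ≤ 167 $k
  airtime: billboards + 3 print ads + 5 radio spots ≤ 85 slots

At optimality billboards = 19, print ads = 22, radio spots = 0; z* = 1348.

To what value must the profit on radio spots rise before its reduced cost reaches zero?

At the optimum: budget uses 167 of 167 (binding); airtime uses 85 of 85 (binding).
Dual feasibility on the basic columns requires 3·y_budget + 1·y_airtime = 20, 5·y_budget + 3·y_airtime = 44.
This yields shadow prices y_budget = 4, y_airtime = 8.
radio spots enters the basis when its profit ≥ yᵀa₃ = 4·3 + 8·5 = 52.

52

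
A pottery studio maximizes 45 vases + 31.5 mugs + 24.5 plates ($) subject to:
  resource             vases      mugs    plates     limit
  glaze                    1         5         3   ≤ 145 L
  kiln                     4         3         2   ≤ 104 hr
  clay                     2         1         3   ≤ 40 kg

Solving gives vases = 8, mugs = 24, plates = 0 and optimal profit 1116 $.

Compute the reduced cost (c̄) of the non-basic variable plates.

Check each constraint at x*: glaze 128/145 (slack 17); kiln 104/104 (tight); clay 40/40 (tight).
By complementary slackness, y = 0 for the non-binding constraint.
From A_Bᵀ y = c: 4·y_kiln + 2·y_clay = 45; 3·y_kiln + 1·y_clay = 31.5.
→ y_kiln = 9 and y_clay = 4.5.
Reduced cost of plates: c₃ − yᵀa₃ = 24.5 − (9·2 + 4.5·3) = 24.5 − 31.5 = -7.

-7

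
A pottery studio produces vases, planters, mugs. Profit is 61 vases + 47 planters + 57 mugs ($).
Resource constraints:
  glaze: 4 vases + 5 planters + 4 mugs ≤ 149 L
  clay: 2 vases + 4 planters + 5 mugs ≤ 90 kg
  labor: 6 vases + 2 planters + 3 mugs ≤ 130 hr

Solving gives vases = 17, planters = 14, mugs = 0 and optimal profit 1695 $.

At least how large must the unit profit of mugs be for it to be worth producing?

Check each constraint at x*: glaze 138/149 (slack 11); clay 90/90 (tight); labor 130/130 (tight).
Since glaze is not tight, its dual is 0.
From A_Bᵀ y = c: 2·y_clay + 6·y_labor = 61; 4·y_clay + 2·y_labor = 47.
Solving: y_clay = 8, y_labor = 7.5.
mugs enters the basis when its profit ≥ yᵀa₃ = 8·5 + 7.5·3 = 62.5.

62.5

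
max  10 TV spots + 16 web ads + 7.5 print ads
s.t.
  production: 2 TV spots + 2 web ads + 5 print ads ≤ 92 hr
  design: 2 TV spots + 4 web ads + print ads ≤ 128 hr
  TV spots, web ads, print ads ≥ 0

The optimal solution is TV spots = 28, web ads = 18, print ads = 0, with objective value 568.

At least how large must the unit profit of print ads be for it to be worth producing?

Both production and design are binding at x*.
The binding rows give the dual system: 2·y_production + 2·y_design = 10 and 2·y_production + 4·y_design = 16.
→ y_production = 2 and y_design = 3.
print ads enters the basis when its profit ≥ yᵀa₃ = 2·5 + 3·1 = 13.

13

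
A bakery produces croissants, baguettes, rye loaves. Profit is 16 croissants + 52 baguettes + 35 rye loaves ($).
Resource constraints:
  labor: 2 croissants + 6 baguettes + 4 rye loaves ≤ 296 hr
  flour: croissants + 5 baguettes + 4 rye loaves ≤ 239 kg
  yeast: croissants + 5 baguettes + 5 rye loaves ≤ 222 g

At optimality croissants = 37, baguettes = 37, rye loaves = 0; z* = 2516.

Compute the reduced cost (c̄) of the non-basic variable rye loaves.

At the optimum: labor uses 296 of 296 (binding); flour uses 222 of 239 (slack = 17); yeast uses 222 of 222 (binding).
By complementary slackness, y = 0 for the non-binding constraint.
From A_Bᵀ y = c: 2·y_labor + 1·y_yeast = 16; 6·y_labor + 5·y_yeast = 52.
Solving: y_labor = 7, y_yeast = 2.
Reduced cost of rye loaves: c₃ − yᵀa₃ = 35 − (7·4 + 2·5) = 35 − 38 = -3.

-3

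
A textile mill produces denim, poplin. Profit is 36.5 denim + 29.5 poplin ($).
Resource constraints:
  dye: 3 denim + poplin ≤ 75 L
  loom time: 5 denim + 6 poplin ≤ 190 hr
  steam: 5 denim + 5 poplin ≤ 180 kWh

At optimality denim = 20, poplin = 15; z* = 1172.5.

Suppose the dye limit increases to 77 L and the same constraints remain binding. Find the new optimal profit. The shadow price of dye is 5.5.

Δb = 2, so new z* = 1172.5 + (5.5)·(2) = 1172.5 + 11 = 1183.5.

1183.5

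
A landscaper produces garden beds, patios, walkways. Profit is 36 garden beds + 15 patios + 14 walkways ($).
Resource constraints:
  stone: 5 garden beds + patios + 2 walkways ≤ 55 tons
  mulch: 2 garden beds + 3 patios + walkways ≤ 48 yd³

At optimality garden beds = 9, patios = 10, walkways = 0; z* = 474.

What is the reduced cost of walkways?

Check each constraint at x*: stone 55/55 (tight); mulch 48/48 (tight).
The binding rows give the dual system: 5·y_stone + 2·y_mulch = 36 and 1·y_stone + 3·y_mulch = 15.
Solving: y_stone = 6, y_mulch = 3.
Reduced cost of walkways: c₃ − yᵀa₃ = 14 − (6·2 + 3·1) = 14 − 15 = -1.

-1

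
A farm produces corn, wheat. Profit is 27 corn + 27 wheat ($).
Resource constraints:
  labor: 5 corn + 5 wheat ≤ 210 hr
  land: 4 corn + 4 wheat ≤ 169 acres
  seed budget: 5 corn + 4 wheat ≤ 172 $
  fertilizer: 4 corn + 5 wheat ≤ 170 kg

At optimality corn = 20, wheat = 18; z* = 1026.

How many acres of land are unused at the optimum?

17

land used = 4·20 + 4·18 = 152; slack = 169 − 152 = 17.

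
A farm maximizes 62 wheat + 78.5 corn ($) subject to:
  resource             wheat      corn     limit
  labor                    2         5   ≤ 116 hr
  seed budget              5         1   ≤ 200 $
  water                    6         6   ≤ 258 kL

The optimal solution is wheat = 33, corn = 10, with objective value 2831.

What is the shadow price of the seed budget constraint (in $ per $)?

Check each constraint at x*: labor 116/116 (tight); seed budget 175/200 (slack 25); water 258/258 (tight).
Slack constraints have shadow price 0 (complementary slackness).
Dual feasibility on the basic columns requires 2·y_labor + 6·y_water = 62, 5·y_labor + 6·y_water = 78.5.
This yields shadow prices y_labor = 5.5, y_water = 8.5.
Shadow price of seed budget = 0.

0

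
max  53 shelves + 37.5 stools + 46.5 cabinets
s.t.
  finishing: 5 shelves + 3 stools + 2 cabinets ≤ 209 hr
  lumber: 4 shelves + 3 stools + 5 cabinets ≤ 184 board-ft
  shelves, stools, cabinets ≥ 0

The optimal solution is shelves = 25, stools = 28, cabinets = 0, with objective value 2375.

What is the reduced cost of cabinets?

-7

Check each constraint at x*: finishing 209/209 (tight); lumber 184/184 (tight).
Dual feasibility on the basic columns requires 5·y_finishing + 4·y_lumber = 53, 3·y_finishing + 3·y_lumber = 37.5.
Solving: y_finishing = 3, y_lumber = 9.5.
Reduced cost of cabinets: c₃ − yᵀa₃ = 46.5 − (3·2 + 9.5·5) = 46.5 − 53.5 = -7.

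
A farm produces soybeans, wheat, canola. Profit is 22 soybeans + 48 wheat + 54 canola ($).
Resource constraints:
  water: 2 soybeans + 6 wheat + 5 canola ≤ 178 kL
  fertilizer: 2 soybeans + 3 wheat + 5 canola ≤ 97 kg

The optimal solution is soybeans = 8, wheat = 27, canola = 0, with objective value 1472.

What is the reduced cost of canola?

At the optimum: water uses 178 of 178 (binding); fertilizer uses 97 of 97 (binding).
The binding rows give the dual system: 2·y_water + 2·y_fertilizer = 22 and 6·y_water + 3·y_fertilizer = 48.
This yields shadow prices y_water = 5, y_fertilizer = 6.
Reduced cost of canola: c₃ − yᵀa₃ = 54 − (5·5 + 6·5) = 54 − 55 = -1.

-1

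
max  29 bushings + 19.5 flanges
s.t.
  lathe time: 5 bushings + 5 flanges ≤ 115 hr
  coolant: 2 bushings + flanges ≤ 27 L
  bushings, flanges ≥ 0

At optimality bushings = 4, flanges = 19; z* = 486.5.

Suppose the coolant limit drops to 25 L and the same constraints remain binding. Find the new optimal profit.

467.5

Both lathe time and coolant are binding at x*.
From A_Bᵀ y = c: 5·y_lathe time + 2·y_coolant = 29; 5·y_lathe time + 1·y_coolant = 19.5.
Solving: y_lathe time = 2, y_coolant = 9.5.
Δz = y_coolant·Δb = 9.5 × (-2) = -19, so new z* = 486.5 − 19 = 467.5.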